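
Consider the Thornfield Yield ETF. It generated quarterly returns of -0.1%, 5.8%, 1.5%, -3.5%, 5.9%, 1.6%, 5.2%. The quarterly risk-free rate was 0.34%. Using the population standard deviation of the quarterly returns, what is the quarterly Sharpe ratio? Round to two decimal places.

0.62

r̄ = (-0.1 + 5.8 + 1.5 − 3.5 + 5.9 + 1.6 + 5.2) / 7 = 16.40 / 7 = 2.3429%
Σ(r − r̄)² = (-0.1 − 2.3429)² + (5.8 − 2.3429)² + (1.5 − 2.3429)² + … = 74.1371
σ = √[74.1371 / 7] = 3.2544%
Sharpe = (r̄ − rf) / σ = (2.3429 − 0.34) / 3.2544 = 2.0029 / 3.2544 = 0.6154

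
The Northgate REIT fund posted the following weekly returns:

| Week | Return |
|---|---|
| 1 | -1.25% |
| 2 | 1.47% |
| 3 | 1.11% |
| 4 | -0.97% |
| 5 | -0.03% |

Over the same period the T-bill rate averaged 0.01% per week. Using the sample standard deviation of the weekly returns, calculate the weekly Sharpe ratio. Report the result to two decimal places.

0.05

r̄ = (-1.25 + 1.47 + 1.11 − 0.97 − 0.03) / 5 = 0.0660%
Sample std dev = √[5.8755 / 4] = 1.2120%
Sharpe = (r̄ − rf) / σ = (0.0660 − 0.01) / 1.2120 = 0.0560 / 1.2120 = 0.0462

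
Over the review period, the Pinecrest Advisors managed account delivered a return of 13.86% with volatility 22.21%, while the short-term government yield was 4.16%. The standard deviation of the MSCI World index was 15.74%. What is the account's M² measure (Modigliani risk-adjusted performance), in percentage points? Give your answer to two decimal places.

Sharpe = (Rp − Rf) / σp = (13.86% − 4.16%) / 22.21% = 0.4367
M² = Rf + Sharpe × σm = 4.16% + 0.4367 × 15.74% = 11.0337%

11.03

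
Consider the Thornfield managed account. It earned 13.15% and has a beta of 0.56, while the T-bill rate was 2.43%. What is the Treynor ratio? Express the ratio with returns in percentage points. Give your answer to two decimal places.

Treynor = (Rp − Rf) / β = (13.15% − 2.43%) / 0.56 = 10.72 / 0.56 = 19.1429

19.14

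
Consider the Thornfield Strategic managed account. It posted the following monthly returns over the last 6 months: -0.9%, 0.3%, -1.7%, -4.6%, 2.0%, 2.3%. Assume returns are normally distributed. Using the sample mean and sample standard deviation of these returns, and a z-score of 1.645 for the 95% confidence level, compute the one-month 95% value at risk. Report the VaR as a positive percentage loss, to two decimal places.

r̄ = (-0.9 + 0.3 − 1.7 − 4.6 + 2 + 2.3) / 6 = -0.4333%
Σ(r − r̄)² = 33.1133; sample σ = √(33.1133/5) = 2.5735%
VaR = −(r̄ − z·σ) = −(-0.4333 − 1.645 × 2.5735) = −(-4.6667) = 4.6667%

4.67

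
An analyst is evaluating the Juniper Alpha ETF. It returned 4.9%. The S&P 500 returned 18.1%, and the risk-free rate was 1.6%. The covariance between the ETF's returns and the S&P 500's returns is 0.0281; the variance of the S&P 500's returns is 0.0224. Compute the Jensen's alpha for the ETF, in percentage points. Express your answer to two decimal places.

β = Cov / Var = 0.0281 / 0.0224 = 1.2545
E[R] = Rf + β(Rm − Rf) = 1.6% + 1.2545 × (18.1% − 1.6%) = 22.2993%
α = Rp − E[R] = 4.9% − 22.2993% = -17.3993

-17.40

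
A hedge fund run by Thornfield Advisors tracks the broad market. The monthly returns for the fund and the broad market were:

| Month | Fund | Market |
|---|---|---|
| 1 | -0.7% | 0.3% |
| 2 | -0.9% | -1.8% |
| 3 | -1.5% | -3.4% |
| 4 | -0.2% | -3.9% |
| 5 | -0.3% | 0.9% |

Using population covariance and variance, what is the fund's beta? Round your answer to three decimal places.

0.072

r̄p = -0.7200%,  r̄m = -1.5800%
Cov = Σ(rp − r̄p)(rm − r̄m) / 5 = 0.2664
Var(rm) = Σ(rm − r̄m)² / 5 = 3.6856
β = Cov / Var = 0.2664 / 3.6856 = 0.0723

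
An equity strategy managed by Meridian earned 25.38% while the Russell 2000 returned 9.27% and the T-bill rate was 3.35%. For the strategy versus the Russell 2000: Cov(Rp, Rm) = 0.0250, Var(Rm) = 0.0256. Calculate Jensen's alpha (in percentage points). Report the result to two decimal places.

β = Cov / Var = 0.0250 / 0.0256 = 0.9766
E[R] = Rf + β(Rm − Rf) = 3.35% + 0.9766 × (9.27% − 3.35%) = 9.1315%
α = Rp − E[R] = 25.38% − 9.1315% = 16.2485

16.25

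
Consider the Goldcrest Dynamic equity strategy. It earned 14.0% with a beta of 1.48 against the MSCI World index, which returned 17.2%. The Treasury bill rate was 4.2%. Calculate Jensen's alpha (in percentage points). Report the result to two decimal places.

-9.44

CAPM expected return = Rf + β(Rm − Rf) = 4.2% + 1.48 × (17.2% − 4.2%) = 4.2 + 1.48 × 13.00 = 23.4400%
Jensen's α = Rp − E[R] = 14.0% − 23.4400% = -9.4400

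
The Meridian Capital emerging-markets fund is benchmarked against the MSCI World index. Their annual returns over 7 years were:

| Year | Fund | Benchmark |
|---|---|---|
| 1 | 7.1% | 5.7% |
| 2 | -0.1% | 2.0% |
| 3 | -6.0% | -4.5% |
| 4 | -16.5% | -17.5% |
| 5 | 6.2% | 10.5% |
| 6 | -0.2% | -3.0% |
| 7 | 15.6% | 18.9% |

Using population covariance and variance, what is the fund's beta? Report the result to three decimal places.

r̄p = 0.8714%,  r̄m = 1.7286%
Cov = Σ(rp − r̄p)(rm − r̄m) / 7 = 100.8594
Var(rm) = Σ(rm − r̄m)² / 7 = 116.9335
β = Cov / Var = 100.8594 / 116.9335 = 0.8625

0.863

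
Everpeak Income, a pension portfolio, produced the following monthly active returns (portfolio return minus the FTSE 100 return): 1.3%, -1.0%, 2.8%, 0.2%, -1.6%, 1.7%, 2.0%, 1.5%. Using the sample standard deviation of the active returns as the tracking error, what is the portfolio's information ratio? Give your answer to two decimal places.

r̄ = (1.3 − 1 + 2.8 + 0.2 − 1.6 + 1.7 + 2 + 1.5) / 8 = 6.90 / 8 = 0.8625%
Σ(r − r̄)² = (1.3 − 0.8625)² + (-1 − 0.8625)² + (2.8 − 0.8625)² + … = 16.3188
sample σ = √(16.3188 / 7) = √2.3313 = 1.5269%
IR = r̄ / tracking error = 0.8625 / 1.5269 = 0.5649

0.56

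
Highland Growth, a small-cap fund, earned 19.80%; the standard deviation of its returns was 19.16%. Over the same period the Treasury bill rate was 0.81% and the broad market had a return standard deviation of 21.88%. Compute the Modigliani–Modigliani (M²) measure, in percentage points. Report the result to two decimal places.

22.50

Sharpe = (Rp − Rf) / σp = (19.80% − 0.81%) / 19.16% = 0.9911
M² = Rf + Sharpe × σm = 0.81% + 0.9911 × 21.88% = 22.4953%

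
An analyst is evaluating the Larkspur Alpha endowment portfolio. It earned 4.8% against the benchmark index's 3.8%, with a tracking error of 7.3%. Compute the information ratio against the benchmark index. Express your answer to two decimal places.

0.14

IR = (Rp − Rb) / TE = (4.8% − 3.8%) / 7.3% = 1.00% / 7.3% = 0.1370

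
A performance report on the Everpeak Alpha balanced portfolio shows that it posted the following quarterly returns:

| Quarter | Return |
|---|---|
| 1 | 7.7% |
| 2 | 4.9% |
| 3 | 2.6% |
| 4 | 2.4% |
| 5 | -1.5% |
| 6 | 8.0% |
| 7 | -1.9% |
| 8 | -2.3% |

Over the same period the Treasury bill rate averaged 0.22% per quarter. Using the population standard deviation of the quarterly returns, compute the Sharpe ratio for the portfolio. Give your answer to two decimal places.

0.58

r̄ = (7.7 + 4.9 + 2.6 + 2.4 − 1.5 + 8 − 1.9 − 2.3) / 8 = 19.90 / 8 = 2.4875%
Σ(r − r̄)² = (7.7 − 2.4875)² + (4.9 − 2.4875)² + (2.6 − 2.4875)² + … = 121.4688
population σ = √(121.4688 / 8) = √15.1836 = 3.8966%
Sharpe = (r̄ − rf) / σ = (2.4875 − 0.22) / 3.8966 = 2.2675 / 3.8966 = 0.5819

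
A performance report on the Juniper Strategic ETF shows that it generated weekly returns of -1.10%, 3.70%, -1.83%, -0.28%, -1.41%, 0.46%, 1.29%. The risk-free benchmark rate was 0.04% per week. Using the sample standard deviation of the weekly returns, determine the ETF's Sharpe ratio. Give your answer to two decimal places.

r̄ = (-1.1 + 3.7 − 1.83 − 0.28 − 1.41 + 0.46 + 1.29) / 7 = 0.1186%
Σ(r − r̄)² = 22.0927; sample σ = √(22.0927/6) = 1.9189%
Sharpe = (r̄ − rf) / σ = (0.1186 − 0.04) / 1.9189 = 0.0786 / 1.9189 = 0.0410

0.04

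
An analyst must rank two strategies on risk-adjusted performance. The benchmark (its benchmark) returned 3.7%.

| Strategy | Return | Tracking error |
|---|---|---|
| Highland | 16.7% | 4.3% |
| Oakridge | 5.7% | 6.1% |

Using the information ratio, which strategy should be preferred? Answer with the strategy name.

Highland

Highland: IR = (16.7% − 3.7%) / 4.3% = 3.023
Oakridge: IR = (5.7% − 3.7%) / 6.1% = 0.328
Highest: Highland (3.023).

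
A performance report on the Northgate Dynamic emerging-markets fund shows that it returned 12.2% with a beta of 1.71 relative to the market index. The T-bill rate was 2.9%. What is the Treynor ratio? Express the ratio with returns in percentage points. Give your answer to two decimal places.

Treynor = (Rp − Rf) / β = (12.2% − 2.9%) / 1.71 = 9.30 / 1.71 = 5.4386

5.44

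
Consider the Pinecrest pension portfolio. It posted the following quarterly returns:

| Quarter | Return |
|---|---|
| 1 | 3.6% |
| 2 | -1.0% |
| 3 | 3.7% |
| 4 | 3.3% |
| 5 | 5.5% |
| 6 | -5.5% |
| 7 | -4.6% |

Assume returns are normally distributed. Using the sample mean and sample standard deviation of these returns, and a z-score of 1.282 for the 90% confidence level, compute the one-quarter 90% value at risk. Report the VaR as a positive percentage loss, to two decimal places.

4.94

r̄ = (3.6 − 1 + 3.7 + 3.3 + 5.5 − 5.5 − 4.6) / 7 = 5.00 / 7 = 0.7143%
Σ(r − r̄)² = (3.6 − 0.7143)² + (-1 − 0.7143)² + (3.7 − 0.7143)² + … = 116.6286
σ = √[116.6286 / 6] = 4.4089%
VaR = −(r̄ − z·σ) = −(0.7143 − 1.282 × 4.4089) = −(-4.9379) = 4.9379%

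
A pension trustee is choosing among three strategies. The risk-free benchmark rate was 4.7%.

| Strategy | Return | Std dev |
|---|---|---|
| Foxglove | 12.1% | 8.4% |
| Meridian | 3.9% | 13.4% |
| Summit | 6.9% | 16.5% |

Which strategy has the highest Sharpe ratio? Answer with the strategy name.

Foxglove: Sharpe ratio = (12.1% − 4.7%) / 8.4% = 0.881
Meridian: Sharpe ratio = (3.9% − 4.7%) / 13.4% = -0.060
Summit: Sharpe ratio = (6.9% − 4.7%) / 16.5% = 0.133
Highest: Foxglove (0.881).

Foxglove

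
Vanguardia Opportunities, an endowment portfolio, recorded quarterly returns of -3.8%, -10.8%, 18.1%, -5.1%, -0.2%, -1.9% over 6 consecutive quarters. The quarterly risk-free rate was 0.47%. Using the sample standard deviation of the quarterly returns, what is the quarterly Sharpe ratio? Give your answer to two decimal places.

-0.11

Mean return μ = -3.70 / 6 = -0.6167%
Sample std dev = √[486.0683 / 5] = 9.8597%
Sharpe = (μ − rf) / σ = (-0.6167 − 0.47) / 9.8597 = -1.0867 / 9.8597 = -0.1102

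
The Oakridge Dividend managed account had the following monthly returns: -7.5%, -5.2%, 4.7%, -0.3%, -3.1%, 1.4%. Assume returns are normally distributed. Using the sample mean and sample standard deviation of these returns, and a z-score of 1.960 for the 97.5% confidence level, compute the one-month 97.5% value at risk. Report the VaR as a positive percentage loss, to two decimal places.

Mean return r̄ = -10.00 / 6 = -1.6667%
Σ(r − r̄)² = 100.3733; sample σ = √(100.3733/5) = 4.4805%
VaR = −(r̄ − z·σ) = −(-1.6667 − 1.960 × 4.4805) = −(-10.4485) = 10.4485%

10.45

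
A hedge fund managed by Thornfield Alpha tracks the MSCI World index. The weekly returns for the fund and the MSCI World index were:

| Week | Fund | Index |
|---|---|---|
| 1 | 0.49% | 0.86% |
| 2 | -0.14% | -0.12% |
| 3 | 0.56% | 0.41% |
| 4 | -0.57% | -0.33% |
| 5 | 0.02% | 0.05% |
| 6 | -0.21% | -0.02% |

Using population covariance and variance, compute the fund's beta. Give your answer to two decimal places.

r̄p = 0.0250%,  r̄m = 0.1417%
Cov = Σ(rp − r̄p)(rm − r̄m) / 6 = 0.1400
Var(rm) = Σ(rm − r̄m)² / 6 = 0.1522
β = Cov / Var = 0.1400 / 0.1522 = 0.9198

0.92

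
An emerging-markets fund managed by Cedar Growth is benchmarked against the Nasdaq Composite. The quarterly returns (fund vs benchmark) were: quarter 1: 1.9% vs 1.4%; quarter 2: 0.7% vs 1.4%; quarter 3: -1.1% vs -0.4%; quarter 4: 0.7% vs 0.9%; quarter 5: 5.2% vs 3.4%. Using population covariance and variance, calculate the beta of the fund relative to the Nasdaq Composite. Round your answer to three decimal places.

1.669

r̄p = 1.4800%,  r̄m = 1.3400%
Cov = Σ(rp − r̄p)(rm − r̄m) / 5 = 2.4948
Var(rm) = Σ(rm − r̄m)² / 5 = 1.4944
β = Cov / Var = 2.4948 / 1.4944 = 1.6694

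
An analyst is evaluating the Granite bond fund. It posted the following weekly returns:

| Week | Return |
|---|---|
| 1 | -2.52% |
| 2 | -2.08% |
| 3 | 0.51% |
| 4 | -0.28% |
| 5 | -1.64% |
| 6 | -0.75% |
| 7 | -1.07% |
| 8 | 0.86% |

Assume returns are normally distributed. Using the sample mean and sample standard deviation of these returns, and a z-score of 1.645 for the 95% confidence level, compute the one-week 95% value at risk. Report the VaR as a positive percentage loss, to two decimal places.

2.85

r̄ = (-2.52 − 2.08 + 0.51 − 0.28 − 1.64 − 0.75 − 1.07 + 0.86) / 8 = -6.970 / 8 = -0.8713%
Σ(r − r̄)² = 10.0793; sample σ = √(10.0793/7) = 1.2000%
VaR = −(r̄ − z·σ) = −(-0.8713 − 1.645 × 1.2000) = −(-2.8453) = 2.8453%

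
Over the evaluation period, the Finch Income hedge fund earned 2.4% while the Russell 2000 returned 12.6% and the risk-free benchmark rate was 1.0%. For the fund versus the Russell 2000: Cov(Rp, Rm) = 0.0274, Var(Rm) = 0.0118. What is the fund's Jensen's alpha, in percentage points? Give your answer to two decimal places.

-25.54

β = Cov / Var = 0.0274 / 0.0118 = 2.3220
E[R] = Rf + β(Rm − Rf) = 1.0% + 2.3220 × (12.6% − 1.0%) = 27.9352%
α = Rp − E[R] = 2.4% − 27.9352% = -25.5352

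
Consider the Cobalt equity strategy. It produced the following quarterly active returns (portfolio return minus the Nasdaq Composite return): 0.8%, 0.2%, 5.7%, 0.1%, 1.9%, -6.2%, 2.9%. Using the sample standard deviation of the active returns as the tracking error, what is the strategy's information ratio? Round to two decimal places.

r̄ = (0.8 + 0.2 + 5.7 + 0.1 + 1.9 − 6.2 + 2.9) / 7 = 0.7714%
Σ(r − r̄)² = (0.8 − 0.7714)² + (0.2 − 0.7714)² + … = 79.4743
σ = √[79.4743 / 6] = 3.6395%
IR = r̄ / tracking error = 0.7714 / 3.6395 = 0.2120

0.21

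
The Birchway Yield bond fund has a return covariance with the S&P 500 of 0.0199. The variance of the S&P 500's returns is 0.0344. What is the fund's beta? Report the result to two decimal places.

β = Cov(Rp, Rm) / Var(Rm) = 0.0199 / 0.0344 = 0.5785

0.58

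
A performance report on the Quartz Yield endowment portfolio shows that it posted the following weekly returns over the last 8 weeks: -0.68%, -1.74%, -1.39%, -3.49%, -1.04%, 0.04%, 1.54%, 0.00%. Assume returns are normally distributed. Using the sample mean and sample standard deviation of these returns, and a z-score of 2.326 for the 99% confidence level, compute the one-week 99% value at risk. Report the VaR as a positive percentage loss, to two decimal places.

4.29

r̄ = (-0.68 − 1.74 − 1.39 − 3.49 − 1.04 + 0.04 + 1.54 + 0) / 8 = -0.8450%
Σ(r − r̄)² = (-0.68 − (-0.8450))² + (-1.74 − (-0.8450))² + … = 15.3448
σ = √[15.3448 / 7] = 1.4806%
VaR = −(r̄ − z·σ) = −(-0.8450 − 2.326 × 1.4806) = −(-4.2889) = 4.2889%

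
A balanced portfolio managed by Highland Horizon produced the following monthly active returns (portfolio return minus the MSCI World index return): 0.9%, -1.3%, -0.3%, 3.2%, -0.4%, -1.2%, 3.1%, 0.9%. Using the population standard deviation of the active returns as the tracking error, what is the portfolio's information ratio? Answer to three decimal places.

0.371

μ = (0.9 − 1.3 − 0.3 + 3.2 − 0.4 − 1.2 + 3.1 + 0.9) / 8 = 0.6125%
Σ(r − μ)² = (0.9 − 0.6125)² + (-1.3 − 0.6125)² + … = 21.8488
population σ = √(21.8488 / 8) = √2.7311 = 1.6526%
IR = μ / tracking error = 0.6125 / 1.6526 = 0.3706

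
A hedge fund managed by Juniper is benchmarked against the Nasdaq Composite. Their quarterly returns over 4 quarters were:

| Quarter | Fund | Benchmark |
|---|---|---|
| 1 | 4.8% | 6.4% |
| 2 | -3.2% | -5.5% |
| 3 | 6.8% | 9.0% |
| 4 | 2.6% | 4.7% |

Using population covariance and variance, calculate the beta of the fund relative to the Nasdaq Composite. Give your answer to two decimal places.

0.67

r̄p = 2.7500%,  r̄m = 3.6500%
Cov = Σ(rp − r̄p)(rm − r̄m) / 4 = 20.3975
Var(rm) = Σ(rm − r̄m)² / 4 = 30.2525
β = Cov / Var = 20.3975 / 30.2525 = 0.6742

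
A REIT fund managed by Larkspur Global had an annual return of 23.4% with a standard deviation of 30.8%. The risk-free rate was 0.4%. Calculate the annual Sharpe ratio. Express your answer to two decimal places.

Sharpe = (Rp − Rf) / σp = (23.4% − 0.4%) / 30.8% = 23.00% / 30.8% = 0.7468

0.75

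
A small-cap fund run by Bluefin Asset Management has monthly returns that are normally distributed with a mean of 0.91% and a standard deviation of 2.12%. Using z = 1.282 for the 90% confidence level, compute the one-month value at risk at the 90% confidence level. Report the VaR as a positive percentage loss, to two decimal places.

VaR (as % loss) = −(μ − z·σ) = −(0.91% − 1.282 × 2.12%) = −(-1.80784%) = 1.80784%

1.81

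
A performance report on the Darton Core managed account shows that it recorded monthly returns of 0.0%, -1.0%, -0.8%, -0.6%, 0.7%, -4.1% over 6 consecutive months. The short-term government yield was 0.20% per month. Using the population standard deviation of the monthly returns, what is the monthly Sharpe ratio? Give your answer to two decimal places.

μ = (0 − 1 − 0.8 − 0.6 + 0.7 − 4.1) / 6 = -5.80 / 6 = -0.9667%
Σ(r − μ)² = (0 − (-0.9667))² + (-1 − (-0.9667))² + … = 13.6933
population σ = √(13.6933 / 6) = √2.2822 = 1.5107%
Sharpe = (μ − rf) / σ = (-0.9667 − 0.2) / 1.5107 = -1.1667 / 1.5107 = -0.7723

-0.77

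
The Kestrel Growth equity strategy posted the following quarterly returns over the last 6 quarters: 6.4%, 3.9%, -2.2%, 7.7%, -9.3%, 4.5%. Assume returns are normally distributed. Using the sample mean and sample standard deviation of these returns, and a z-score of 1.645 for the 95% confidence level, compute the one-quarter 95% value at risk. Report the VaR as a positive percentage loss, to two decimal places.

8.75

Mean return μ = 11.00 / 6 = 1.8333%
Σ(r − μ)² = (6.4 − 1.8333)² + (3.9 − 1.8333)² + … = 206.8733
sample σ = √(206.8733 / 5) = √41.3747 = 6.4323%
VaR = −(μ − z·σ) = −(1.8333 − 1.645 × 6.4323) = −(-8.7478) = 8.7478%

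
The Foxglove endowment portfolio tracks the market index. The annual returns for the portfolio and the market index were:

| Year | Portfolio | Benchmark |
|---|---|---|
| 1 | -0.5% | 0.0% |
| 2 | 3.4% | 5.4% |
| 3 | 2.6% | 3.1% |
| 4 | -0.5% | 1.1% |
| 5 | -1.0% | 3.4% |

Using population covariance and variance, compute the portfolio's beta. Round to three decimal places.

r̄p = 0.8000%,  r̄m = 2.6000%
Cov = Σ(rp − r̄p)(rm − r̄m) / 5 = 2.4140
Var(rm) = Σ(rm − r̄m)² / 5 = 3.5480
β = Cov / Var = 2.4140 / 3.5480 = 0.6804

0.680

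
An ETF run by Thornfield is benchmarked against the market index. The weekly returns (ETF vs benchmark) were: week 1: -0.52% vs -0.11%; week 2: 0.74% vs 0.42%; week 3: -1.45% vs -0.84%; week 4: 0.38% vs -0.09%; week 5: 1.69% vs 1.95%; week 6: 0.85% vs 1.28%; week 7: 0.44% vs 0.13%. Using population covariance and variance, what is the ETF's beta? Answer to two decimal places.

0.98

r̄p = 0.3043%,  r̄m = 0.3914%
Cov = Σ(rp − r̄p)(rm − r̄m) / 7 = 0.7370
Var(rm) = Σ(rm − r̄m)² / 7 = 0.7554
β = Cov / Var = 0.7370 / 0.7554 = 0.9756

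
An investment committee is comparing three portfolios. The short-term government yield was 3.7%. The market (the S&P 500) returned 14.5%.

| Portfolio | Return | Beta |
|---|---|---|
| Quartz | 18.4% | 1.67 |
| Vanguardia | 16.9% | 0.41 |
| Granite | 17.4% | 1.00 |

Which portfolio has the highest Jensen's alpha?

Quartz: α = 18.4% − [3.7% + 1.67 × (14.5% − 3.7%)] = -3.336
Vanguardia: α = 16.9% − [3.7% + 0.41 × (14.5% − 3.7%)] = 8.772
Granite: α = 17.4% − [3.7% + 1.00 × (14.5% − 3.7%)] = 2.900
Highest: Vanguardia (8.772).

Vanguardia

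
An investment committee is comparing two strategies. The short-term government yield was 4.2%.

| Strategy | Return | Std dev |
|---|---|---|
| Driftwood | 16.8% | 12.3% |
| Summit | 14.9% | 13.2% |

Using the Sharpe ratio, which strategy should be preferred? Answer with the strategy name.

Driftwood

Driftwood: Sharpe ratio = (16.8% − 4.2%) / 12.3% = 1.024
Summit: Sharpe ratio = (14.9% − 4.2%) / 13.2% = 0.811
Highest: Driftwood (1.024).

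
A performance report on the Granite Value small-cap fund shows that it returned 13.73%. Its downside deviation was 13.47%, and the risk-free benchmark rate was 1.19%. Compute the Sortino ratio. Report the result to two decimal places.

Sortino = (Rp − Rf) / σd = (13.73% − 1.19%) / 13.47% = 12.54% / 13.47% = 0.9310

0.93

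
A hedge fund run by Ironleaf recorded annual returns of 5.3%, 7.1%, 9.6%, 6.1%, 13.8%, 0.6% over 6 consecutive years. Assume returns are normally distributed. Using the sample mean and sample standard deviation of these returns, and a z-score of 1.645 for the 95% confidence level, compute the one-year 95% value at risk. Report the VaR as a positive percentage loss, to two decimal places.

μ = (5.3 + 7.1 + 9.6 + 6.1 + 13.8 + 0.6) / 6 = 7.0833%
Σ(r − μ)² = (5.3 − 7.0833)² + (7.1 − 7.0833)² + … = 97.6283
σ = √[97.6283 / 5] = 4.4188%
VaR = −(μ − z·σ) = −(7.0833 − 1.645 × 4.4188) = −(-0.1856) = 0.1856%

0.19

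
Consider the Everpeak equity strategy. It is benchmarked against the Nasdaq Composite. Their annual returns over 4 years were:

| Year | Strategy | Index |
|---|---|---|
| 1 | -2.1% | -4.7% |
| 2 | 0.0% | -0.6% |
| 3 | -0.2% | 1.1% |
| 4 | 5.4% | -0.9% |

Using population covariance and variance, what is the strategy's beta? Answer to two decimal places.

r̄p = 0.7750%,  r̄m = -1.2750%
Cov = Σ(rp − r̄p)(rm − r̄m) / 4 = 2.1856
Var(rm) = Σ(rm − r̄m)² / 4 = 4.4919
β = Cov / Var = 2.1856 / 4.4919 = 0.4866

0.49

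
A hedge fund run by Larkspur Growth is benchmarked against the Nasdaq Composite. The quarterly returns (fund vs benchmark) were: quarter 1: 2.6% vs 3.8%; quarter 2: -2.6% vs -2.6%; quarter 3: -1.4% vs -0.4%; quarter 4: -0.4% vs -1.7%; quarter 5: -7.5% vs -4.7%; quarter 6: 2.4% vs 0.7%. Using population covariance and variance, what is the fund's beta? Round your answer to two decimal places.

r̄p = -1.1500%,  r̄m = -0.8167%
Cov = Σ(rp − r̄p)(rm − r̄m) / 6 = 8.1958
Var(rm) = Σ(rm − r̄m)² / 6 = 7.1381
β = Cov / Var = 8.1958 / 7.1381 = 1.1482

1.15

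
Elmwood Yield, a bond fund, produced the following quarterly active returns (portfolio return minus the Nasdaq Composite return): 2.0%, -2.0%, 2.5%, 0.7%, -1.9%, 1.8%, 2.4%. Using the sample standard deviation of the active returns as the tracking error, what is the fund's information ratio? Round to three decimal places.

r̄ = (2 − 2 + 2.5 + 0.7 − 1.9 + 1.8 + 2.4) / 7 = 0.7857%
Σ(r − r̄)² = 23.0286; sample σ = √(23.0286/6) = 1.9591%
IR = r̄ / tracking error = 0.7857 / 1.9591 = 0.4011

0.401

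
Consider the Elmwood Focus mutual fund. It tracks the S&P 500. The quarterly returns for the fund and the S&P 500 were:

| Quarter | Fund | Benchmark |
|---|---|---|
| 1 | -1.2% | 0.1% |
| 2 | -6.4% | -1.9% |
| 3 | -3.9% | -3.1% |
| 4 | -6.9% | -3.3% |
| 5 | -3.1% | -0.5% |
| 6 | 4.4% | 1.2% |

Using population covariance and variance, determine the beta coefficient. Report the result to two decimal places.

r̄p = -2.8500%,  r̄m = -1.2500%
Cov = Σ(rp − r̄p)(rm − r̄m) / 6 = 5.3925
Var(rm) = Σ(rm − r̄m)² / 6 = 2.7392
β = Cov / Var = 5.3925 / 2.7392 = 1.9686

1.97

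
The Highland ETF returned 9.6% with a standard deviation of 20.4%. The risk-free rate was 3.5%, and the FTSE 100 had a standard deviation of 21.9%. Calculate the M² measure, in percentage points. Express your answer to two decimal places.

10.05

Sharpe = (Rp − Rf) / σp = (9.6% − 3.5%) / 20.4% = 0.2990
M² = Rf + Sharpe × σm = 3.5% + 0.2990 × 21.9% = 10.0481%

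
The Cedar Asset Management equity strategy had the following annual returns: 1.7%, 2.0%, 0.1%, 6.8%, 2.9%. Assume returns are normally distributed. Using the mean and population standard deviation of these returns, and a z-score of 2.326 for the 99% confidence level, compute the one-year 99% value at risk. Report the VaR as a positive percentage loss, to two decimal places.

μ = (1.7 + 2 + 0.1 + 6.8 + 2.9) / 5 = 13.50 / 5 = 2.7000%
Σ(r − μ)² = (1.7 − 2.7000)² + (2 − 2.7000)² + (0.1 − 2.7000)² + … = 25.1000
population σ = √(25.1000 / 5) = √5.0200 = 2.2405%
VaR = −(μ − z·σ) = −(2.7000 − 2.326 × 2.2405) = −(-2.5114) = 2.5114%

2.51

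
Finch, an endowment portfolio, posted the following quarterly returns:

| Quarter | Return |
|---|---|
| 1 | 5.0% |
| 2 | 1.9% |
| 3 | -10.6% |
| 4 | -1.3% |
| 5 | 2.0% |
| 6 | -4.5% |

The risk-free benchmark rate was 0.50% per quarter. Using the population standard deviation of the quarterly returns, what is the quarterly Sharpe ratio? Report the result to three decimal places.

Mean return μ = -7.50 / 6 = -1.2500%
Σ(r − μ)² = (5 − (-1.2500))² + (1.9 − (-1.2500))² + … = 157.5350
σ = √[157.5350 / 6] = 5.1240%
Sharpe = (μ − rf) / σ = (-1.2500 − 0.5) / 5.1240 = -1.7500 / 5.1240 = -0.3415

-0.342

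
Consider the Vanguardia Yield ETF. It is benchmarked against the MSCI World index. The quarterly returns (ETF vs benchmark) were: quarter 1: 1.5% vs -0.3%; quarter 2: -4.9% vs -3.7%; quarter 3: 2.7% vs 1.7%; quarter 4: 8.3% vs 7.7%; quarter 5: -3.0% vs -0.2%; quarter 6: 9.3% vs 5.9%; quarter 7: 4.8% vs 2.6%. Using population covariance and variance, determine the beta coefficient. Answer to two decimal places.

r̄p = 2.6714%,  r̄m = 1.9571%
Cov = Σ(rp − r̄p)(rm − r̄m) / 7 = 16.7902
Var(rm) = Σ(rm − r̄m)² / 7 = 12.9653
β = Cov / Var = 16.7902 / 12.9653 = 1.2950

1.30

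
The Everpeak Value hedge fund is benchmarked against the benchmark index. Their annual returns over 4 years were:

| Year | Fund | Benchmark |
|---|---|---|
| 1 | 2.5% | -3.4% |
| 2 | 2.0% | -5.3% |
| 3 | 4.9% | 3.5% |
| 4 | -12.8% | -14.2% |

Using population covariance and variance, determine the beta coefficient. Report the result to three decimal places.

1.024

r̄p = -0.8500%,  r̄m = -4.8500%
Cov = Σ(rp − r̄p)(rm − r̄m) / 4 = 40.8300
Var(rm) = Σ(rm − r̄m)² / 4 = 39.8625
β = Cov / Var = 40.8300 / 39.8625 = 1.0243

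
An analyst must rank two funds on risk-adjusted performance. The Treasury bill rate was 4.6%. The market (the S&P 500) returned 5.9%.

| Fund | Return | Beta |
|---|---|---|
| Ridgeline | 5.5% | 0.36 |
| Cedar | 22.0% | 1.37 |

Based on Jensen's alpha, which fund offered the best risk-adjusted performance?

Ridgeline: α = 5.5% − [4.6% + 0.36 × (5.9% − 4.6%)] = 0.432
Cedar: α = 22.0% − [4.6% + 1.37 × (5.9% − 4.6%)] = 15.619
Highest: Cedar (15.619).

Cedar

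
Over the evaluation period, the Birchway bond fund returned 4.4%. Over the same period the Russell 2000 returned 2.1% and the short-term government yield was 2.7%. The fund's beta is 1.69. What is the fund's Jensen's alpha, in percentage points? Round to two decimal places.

2.71

CAPM expected return = Rf + β(Rm − Rf) = 2.7% + 1.69 × (2.1% − 2.7%) = 2.7 + 1.69 × -0.60 = 1.6860%
Jensen's α = Rp − E[R] = 4.4% − 1.6860% = 2.7140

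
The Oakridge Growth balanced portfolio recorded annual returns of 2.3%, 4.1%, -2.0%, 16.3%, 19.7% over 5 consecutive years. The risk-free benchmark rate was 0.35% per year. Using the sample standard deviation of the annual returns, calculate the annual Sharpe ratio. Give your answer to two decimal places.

r̄ = (2.3 + 4.1 − 2 + 16.3 + 19.7) / 5 = 40.40 / 5 = 8.0800%
Σ(r − r̄)² = (2.3 − 8.0800)² + (4.1 − 8.0800)² + … = 353.4480
σ = √[353.4480 / 4] = 9.4001%
Sharpe = (r̄ − rf) / σ = (8.0800 − 0.35) / 9.4001 = 7.7300 / 9.4001 = 0.8223

0.82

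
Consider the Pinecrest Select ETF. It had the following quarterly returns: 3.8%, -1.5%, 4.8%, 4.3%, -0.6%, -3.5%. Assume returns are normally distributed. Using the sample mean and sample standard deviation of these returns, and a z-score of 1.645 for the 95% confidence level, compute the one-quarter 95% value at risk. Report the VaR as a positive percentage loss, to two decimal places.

4.57

Mean return r̄ = 7.30 / 6 = 1.2167%
Σ(r − r̄)² = (3.8 − 1.2167)² + (-1.5 − 1.2167)² + (4.8 − 1.2167)² + … = 61.9483
σ = √[61.9483 / 5] = 3.5199%
VaR = −(r̄ − z·σ) = −(1.2167 − 1.645 × 3.5199) = −(-4.5735) = 4.5735%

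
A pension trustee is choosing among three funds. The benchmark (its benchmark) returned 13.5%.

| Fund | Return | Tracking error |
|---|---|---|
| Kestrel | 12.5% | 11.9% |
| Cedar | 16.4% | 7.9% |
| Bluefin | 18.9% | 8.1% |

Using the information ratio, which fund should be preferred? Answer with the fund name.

Bluefin

Kestrel: IR = (12.5% − 13.5%) / 11.9% = -0.084
Cedar: IR = (16.4% − 13.5%) / 7.9% = 0.367
Bluefin: IR = (18.9% − 13.5%) / 8.1% = 0.667
Highest: Bluefin (0.667).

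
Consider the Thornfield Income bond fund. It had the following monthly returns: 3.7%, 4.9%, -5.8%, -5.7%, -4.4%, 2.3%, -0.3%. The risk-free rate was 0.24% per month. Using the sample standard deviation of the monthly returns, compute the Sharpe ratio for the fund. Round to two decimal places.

r̄ = (3.7 + 4.9 − 5.8 − 5.7 − 4.4 + 2.3 − 0.3) / 7 = -0.7571%
Sample σ = √[Σ(r − r̄)² / 6] = √[124.5571 / 6] = √20.7595 = 4.5563%
Sharpe = (r̄ − rf) / σ = (-0.7571 − 0.24) / 4.5563 = -0.9971 / 4.5563 = -0.2188

-0.22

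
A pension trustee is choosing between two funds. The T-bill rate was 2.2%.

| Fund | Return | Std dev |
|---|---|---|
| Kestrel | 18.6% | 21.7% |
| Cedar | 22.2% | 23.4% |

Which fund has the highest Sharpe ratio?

Cedar

Kestrel: Sharpe ratio = (18.6% − 2.2%) / 21.7% = 0.756
Cedar: Sharpe ratio = (22.2% − 2.2%) / 23.4% = 0.855
Highest: Cedar (0.855).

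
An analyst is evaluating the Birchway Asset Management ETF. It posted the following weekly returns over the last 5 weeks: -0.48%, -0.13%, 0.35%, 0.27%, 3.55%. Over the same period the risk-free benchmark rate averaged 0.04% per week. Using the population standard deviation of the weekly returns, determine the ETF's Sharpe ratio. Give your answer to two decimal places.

μ = (-0.48 − 0.13 + 0.35 + 0.27 + 3.55) / 5 = 0.7120%
Σ(r − μ)² = 10.5105; population σ = √(10.5105/5) = 1.4499%
Sharpe = (μ − rf) / σ = (0.7120 − 0.04) / 1.4499 = 0.6720 / 1.4499 = 0.4635

0.46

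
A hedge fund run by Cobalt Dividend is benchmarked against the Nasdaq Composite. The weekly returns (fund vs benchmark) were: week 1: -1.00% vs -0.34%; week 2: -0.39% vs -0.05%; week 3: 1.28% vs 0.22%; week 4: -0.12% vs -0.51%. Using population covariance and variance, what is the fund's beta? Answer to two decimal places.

2.13

r̄p = -0.0575%,  r̄m = -0.1700%
Cov = Σ(rp − r̄p)(rm − r̄m) / 4 = 0.1658
Var(rm) = Σ(rm − r̄m)² / 4 = 0.0778
β = Cov / Var = 0.1658 / 0.0778 = 2.1311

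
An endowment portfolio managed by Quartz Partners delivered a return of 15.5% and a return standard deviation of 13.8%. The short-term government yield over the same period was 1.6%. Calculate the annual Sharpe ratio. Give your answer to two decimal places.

Sharpe = (Rp − Rf) / σp = (15.5% − 1.6%) / 13.8% = 13.90% / 13.8% = 1.0072

1.01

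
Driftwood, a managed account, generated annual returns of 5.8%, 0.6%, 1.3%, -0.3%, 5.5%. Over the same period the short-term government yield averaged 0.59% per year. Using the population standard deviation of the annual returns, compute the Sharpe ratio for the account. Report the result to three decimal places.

0.778

Mean return μ = 12.90 / 5 = 2.5800%
Σ(r − μ)² = (5.8 − 2.5800)² + (0.6 − 2.5800)² + … = 32.7480
population σ = √(32.7480 / 5) = √6.5496 = 2.5592%
Sharpe = (μ − rf) / σ = (2.5800 − 0.59) / 2.5592 = 1.9900 / 2.5592 = 0.7776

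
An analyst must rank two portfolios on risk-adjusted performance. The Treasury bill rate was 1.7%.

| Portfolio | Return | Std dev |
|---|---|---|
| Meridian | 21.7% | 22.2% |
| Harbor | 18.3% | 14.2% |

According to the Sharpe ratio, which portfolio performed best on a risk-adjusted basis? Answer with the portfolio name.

Meridian: Sharpe ratio = (21.7% − 1.7%) / 22.2% = 0.901
Harbor: Sharpe ratio = (18.3% − 1.7%) / 14.2% = 1.169
Highest: Harbor (1.169).

Harbor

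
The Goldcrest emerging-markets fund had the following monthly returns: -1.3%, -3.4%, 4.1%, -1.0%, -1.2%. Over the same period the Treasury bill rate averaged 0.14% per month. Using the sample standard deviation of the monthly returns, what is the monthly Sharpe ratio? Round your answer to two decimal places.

-0.25

r̄ = (-1.3 − 3.4 + 4.1 − 1 − 1.2) / 5 = -2.80 / 5 = -0.5600%
Sample std dev = √[30.9320 / 4] = 2.7808%
Sharpe = (r̄ − rf) / σ = (-0.5600 − 0.14) / 2.7808 = -0.7000 / 2.7808 = -0.2517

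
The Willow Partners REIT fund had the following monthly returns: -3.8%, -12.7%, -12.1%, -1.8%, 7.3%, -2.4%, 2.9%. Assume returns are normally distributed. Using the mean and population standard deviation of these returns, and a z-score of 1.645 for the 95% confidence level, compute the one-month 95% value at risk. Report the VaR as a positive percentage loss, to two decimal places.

14.35

r̄ = (-3.8 − 12.7 − 12.1 − 1.8 + 7.3 − 2.4 + 2.9) / 7 = -22.60 / 7 = -3.2286%
Population std dev = √[319.8743 / 7] = 6.7599%
VaR = −(r̄ − z·σ) = −(-3.2286 − 1.645 × 6.7599) = −(-14.3486) = 14.3486%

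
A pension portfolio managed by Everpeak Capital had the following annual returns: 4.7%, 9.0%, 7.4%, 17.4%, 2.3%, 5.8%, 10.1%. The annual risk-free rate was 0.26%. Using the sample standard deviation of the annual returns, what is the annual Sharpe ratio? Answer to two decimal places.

1.61

Mean return r̄ = 56.70 / 7 = 8.1000%
Sample std dev = √[142.2800 / 6] = 4.8696%
Sharpe = (r̄ − rf) / σ = (8.1000 − 0.26) / 4.8696 = 7.8400 / 4.8696 = 1.6100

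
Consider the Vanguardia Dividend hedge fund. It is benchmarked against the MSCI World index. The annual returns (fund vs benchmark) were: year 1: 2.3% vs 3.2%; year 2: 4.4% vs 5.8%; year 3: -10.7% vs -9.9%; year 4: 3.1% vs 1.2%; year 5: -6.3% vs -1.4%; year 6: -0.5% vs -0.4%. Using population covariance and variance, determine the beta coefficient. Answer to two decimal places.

r̄p = -1.2833%,  r̄m = -0.2500%
Cov = Σ(rp − r̄p)(rm − r̄m) / 6 = 24.9375
Var(rm) = Σ(rm − r̄m)² / 6 = 24.1792
β = Cov / Var = 24.9375 / 24.1792 = 1.0314

1.03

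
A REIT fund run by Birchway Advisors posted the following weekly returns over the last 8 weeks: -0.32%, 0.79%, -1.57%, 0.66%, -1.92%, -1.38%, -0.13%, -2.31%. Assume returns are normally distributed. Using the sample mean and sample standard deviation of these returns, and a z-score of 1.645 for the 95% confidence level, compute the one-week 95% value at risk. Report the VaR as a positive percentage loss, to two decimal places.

Mean return μ = -6.180 / 8 = -0.7725%
Σ(r − μ)² = 9.7968; sample σ = √(9.7968/7) = 1.1830%
VaR = −(μ − z·σ) = −(-0.7725 − 1.645 × 1.1830) = −(-2.7185) = 2.7185%

2.72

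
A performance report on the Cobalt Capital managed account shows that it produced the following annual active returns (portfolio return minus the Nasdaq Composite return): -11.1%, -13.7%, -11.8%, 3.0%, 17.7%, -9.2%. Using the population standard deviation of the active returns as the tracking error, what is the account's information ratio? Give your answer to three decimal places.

Mean return r̄ = -25.10 / 6 = -4.1833%
Σ(r − r̄)² = (-11.1 − (-4.1833))² + (-13.7 − (-4.1833))² + (-11.8 − (-4.1833))² + … = 752.0683
population σ = √(752.0683 / 6) = √125.3447 = 11.1957%
IR = r̄ / tracking error = -4.1833 / 11.1957 = -0.3737

-0.374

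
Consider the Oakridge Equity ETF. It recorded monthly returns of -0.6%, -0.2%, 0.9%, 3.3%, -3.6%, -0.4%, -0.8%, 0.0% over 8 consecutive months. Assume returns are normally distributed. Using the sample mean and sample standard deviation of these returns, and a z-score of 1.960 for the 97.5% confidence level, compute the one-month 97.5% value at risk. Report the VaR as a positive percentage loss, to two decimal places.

r̄ = (-0.6 − 0.2 + 0.9 + 3.3 − 3.6 − 0.4 − 0.8 + 0) / 8 = -0.1750%
Σ(r − r̄)² = (-0.6 − (-0.1750))² + (-0.2 − (-0.1750))² + … = 25.6150
sample σ = √(25.6150 / 7) = √3.6593 = 1.9129%
VaR = −(r̄ − z·σ) = −(-0.1750 − 1.960 × 1.9129) = −(-3.9243) = 3.9243%

3.92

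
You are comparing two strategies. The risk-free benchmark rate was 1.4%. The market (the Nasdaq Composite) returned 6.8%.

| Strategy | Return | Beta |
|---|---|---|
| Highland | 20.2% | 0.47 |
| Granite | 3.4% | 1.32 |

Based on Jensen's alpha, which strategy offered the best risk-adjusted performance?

Highland: α = 20.2% − [1.4% + 0.47 × (6.8% − 1.4%)] = 16.262
Granite: α = 3.4% − [1.4% + 1.32 × (6.8% − 1.4%)] = -5.128
Highest: Highland (16.262).

Highland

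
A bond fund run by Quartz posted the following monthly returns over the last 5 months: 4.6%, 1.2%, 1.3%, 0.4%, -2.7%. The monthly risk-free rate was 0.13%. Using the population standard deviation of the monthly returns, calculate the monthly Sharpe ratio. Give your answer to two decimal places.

r̄ = (4.6 + 1.2 + 1.3 + 0.4 − 2.7) / 5 = 4.80 / 5 = 0.9600%
Σ(r − r̄)² = (4.6 − 0.9600)² + (1.2 − 0.9600)² + … = 27.1320
population σ = √(27.1320 / 5) = √5.4264 = 2.3295%
Sharpe = (r̄ − rf) / σ = (0.9600 − 0.13) / 2.3295 = 0.8300 / 2.3295 = 0.3563

0.36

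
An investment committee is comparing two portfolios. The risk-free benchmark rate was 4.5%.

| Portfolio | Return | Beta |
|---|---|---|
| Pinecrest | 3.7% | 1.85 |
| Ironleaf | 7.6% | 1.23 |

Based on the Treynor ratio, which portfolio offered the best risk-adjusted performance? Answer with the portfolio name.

Pinecrest: Treynor = (3.7% − 4.5%) / 1.85 = -0.432
Ironleaf: Treynor = (7.6% − 4.5%) / 1.23 = 2.520
Highest: Ironleaf (2.520).

Ironleaf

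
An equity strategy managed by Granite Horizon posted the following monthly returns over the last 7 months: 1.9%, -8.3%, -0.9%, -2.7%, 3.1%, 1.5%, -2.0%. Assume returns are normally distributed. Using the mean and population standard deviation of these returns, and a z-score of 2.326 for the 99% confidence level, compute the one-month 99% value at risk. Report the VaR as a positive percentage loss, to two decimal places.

9.33

Mean return μ = -7.40 / 7 = -1.0571%
Σ(r − μ)² = (1.9 − (-1.0571))² + (-8.3 − (-1.0571))² + … = 88.6371
σ = √[88.6371 / 7] = 3.5584%
VaR = −(μ − z·σ) = −(-1.0571 − 2.326 × 3.5584) = −(-9.3339) = 9.3339%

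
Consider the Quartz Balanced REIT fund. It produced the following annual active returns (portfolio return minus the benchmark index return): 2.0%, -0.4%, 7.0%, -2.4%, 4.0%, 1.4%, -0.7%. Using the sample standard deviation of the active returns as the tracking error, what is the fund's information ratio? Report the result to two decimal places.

r̄ = (2 − 0.4 + 7 − 2.4 + 4 + 1.4 − 0.7) / 7 = 1.5571%
Sample std dev = √[60.3971 / 6] = 3.1727%
IR = r̄ / tracking error = 1.5571 / 3.1727 = 0.4908

0.49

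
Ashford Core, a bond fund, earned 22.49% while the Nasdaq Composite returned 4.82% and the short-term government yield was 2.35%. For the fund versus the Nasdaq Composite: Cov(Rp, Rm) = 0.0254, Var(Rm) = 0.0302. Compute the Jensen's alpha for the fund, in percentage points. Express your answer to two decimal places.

β = Cov / Var = 0.0254 / 0.0302 = 0.8411
E[R] = Rf + β(Rm − Rf) = 2.35% + 0.8411 × (4.82% − 2.35%) = 4.4275%
α = Rp − E[R] = 22.49% − 4.4275% = 18.0625

18.06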